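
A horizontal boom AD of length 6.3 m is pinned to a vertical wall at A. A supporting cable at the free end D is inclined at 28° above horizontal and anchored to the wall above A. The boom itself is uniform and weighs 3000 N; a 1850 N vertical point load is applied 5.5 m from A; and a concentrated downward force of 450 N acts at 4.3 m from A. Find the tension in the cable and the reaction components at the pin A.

T = 7290 N, A_x = 6436 N, A_y = 1878 N

ΣM about A: T·sin28°·6.3 − 3000·3.15 − 1850·5.5 − 450·4.3 = 0 → T = 21560/(6.3·0.469472) = 7289.51 ≈ 7290 N.
ΣF_x = 0: A_x − T·cos28° = 0 → A_x = 7289.51 × 0.882948 = 6436 N.
ΣF_y = 0: A_y + T·sin28° − 3000 − 1850 − 450 = 0 → A_y = 5300 − 7289.51 × 0.469472 = 1878 N.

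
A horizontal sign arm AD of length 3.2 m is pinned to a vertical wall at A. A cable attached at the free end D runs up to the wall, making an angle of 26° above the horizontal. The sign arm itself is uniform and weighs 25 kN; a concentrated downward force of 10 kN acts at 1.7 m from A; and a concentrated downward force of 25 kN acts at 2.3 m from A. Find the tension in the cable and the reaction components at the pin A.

ΣM about A: T·sin26°·3.2 − 25·1.6 − 10·1.7 − 25·2.3 = 0 → T = 114.5/(3.2·0.438371) = 81.6232 ≈ 81.62 kN.
ΣF_x = 0: A_x − T·cos26° = 0 → A_x = 81.6232 × 0.898794 = 73.36 kN.
ΣF_y = 0: A_y + T·sin26° − 25 − 10 − 25 = 0 → A_y = 60 − 81.6232 × 0.438371 = 24.22 kN.

T = 81.62 kN, A_x = 73.36 kN, A_y = 24.22 kN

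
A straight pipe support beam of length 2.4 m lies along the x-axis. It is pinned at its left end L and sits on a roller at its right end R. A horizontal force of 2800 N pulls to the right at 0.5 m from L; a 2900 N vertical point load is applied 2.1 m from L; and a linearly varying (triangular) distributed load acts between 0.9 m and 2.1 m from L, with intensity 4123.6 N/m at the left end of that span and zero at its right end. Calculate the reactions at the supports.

L_x = -2800 N, L_y = 1496 N, R_y = 3878 N

Resultant of the triangular load: ½ × 4123.6 × 1.2 = 2474.16 N, acting at 1.3 m from L (one-third of the span from the peak).
Taking moments about L: R_y·2.4 − 2900·2.1 − (½·4123.6·1.2)·1.3 = 0 → R_y = 9306.408/2.4 = 3877.67 ≈ 3878 N.
ΣF_y = 0: L_y + 3877.67 − 2900 − ½·4123.6·1.2 = 0 → L_y = 1496 N.
ΣF_x = 0: L_x + 2800 = 0 → L_x = -2800 N.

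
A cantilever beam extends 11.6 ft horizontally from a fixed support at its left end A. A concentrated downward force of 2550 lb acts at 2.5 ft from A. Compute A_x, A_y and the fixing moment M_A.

ΣF_x = 0: A_x = 0.
ΣF_y = 0: A_y − 2550 = 0 → A_y = 2550 lb.
ΣM about A: M_A − 2550·2.5 = 0 → M_A = 6375 lb·ft.

A_x = 0, A_y = 2550 lb, M_A = 6375 lb·ft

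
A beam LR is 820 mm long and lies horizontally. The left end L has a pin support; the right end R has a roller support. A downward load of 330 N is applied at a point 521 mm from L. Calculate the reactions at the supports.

L_x = 0, L_y = 120.3 N, R_y = 209.7 N

Moments about L: R_y·820 − 330·521 = 0 → R_y = 171930/820 = 209.671 ≈ 209.7 N.
ΣF_y = 0: L_y + 209.671 − 330 = 0 → L_y = 120.3 N.
ΣF_x = 0: no horizontal applied forces, so L_x = 0.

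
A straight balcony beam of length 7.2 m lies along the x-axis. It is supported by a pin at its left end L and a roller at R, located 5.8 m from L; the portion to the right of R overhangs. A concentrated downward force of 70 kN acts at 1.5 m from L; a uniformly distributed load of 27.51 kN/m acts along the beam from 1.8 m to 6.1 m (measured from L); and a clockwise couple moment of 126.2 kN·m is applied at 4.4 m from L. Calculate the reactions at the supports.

L_x = 0, L_y = 67.87 kN, R_y = 120.4 kN

Resultant of the distributed load: 27.51 × 4.3 = 118.293 kN at 3.95 m from L.
Taking moments about L: R_y·5.8 − 70·1.5 − (27.51·4.3)·3.95 − 126.2 = 0 → R_y = 698.45735/5.8 = 120.424 ≈ 120.4 kN.
ΣF_y = 0: L_y + 120.424 − 70 − 27.51·4.3 = 0 → L_y = 67.87 kN.
ΣF_x = 0: no horizontal applied forces, so L_x = 0.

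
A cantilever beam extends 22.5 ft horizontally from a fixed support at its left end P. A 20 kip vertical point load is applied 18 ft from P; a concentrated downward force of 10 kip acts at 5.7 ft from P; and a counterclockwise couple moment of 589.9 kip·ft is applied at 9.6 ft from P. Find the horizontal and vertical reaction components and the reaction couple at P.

ΣF_x = 0: P_x = 0.
ΣF_y = 0: P_y − 20 − 10 = 0 → P_y = 30.00 kip.
ΣM about P: M_P − 20·18 − 10·5.7 + 589.9 = 0 → M_P = -172.9 kip·ft.

P_x = 0, P_y = 30.00 kip, M_P = -172.9 kip·ft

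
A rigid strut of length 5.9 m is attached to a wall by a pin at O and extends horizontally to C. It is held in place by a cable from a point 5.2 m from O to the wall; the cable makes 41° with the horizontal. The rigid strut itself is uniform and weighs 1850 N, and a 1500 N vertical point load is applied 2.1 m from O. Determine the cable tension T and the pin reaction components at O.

ΣM about O: T·sin41°·5.2 − 1850·2.95 − 1500·2.1 = 0 → T = 8607.5/(5.2·0.656059) = 2523.08 ≈ 2523 N.
ΣF_x = 0: O_x − T·cos41° = 0 → O_x = 2523.08 × 0.75471 = 1904 N.
ΣF_y = 0: O_y + T·sin41° − 1850 − 1500 = 0 → O_y = 3350 − 2523.08 × 0.656059 = 1695 N.

T = 2523 N, O_x = 1904 N, O_y = 1695 N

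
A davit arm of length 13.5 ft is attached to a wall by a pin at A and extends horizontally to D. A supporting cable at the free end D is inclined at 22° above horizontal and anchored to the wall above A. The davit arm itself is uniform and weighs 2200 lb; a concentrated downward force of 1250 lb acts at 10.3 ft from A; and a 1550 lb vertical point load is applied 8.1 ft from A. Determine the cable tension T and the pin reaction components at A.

ΣM about A: T·sin22°·13.5 − 2200·6.75 − 1250·10.3 − 1550·8.1 = 0 → T = 40280/(13.5·0.374607) = 7964.89 ≈ 7965 lb.
ΣF_x = 0: A_x − T·cos22° = 0 → A_x = 7964.89 × 0.927184 = 7385 lb.
ΣF_y = 0: A_y + T·sin22° − 2200 − 1250 − 1550 = 0 → A_y = 5000 − 7964.89 × 0.374607 = 2016 lb.

T = 7965 lb, A_x = 7385 lb, A_y = 2016 lb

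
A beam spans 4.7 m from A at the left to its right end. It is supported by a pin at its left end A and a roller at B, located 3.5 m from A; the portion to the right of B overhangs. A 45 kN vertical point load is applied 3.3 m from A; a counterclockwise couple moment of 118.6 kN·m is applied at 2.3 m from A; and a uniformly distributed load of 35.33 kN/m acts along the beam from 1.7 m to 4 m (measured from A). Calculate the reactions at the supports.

Resultant of the distributed load: 35.33 × 2.3 = 81.259 kN at 2.85 m from A.
Moments about A: B_y·3.5 − 45·3.3 + 118.6 − (35.33·2.3)·2.85 = 0 → B_y = 261.48815/3.5 = 74.7109 ≈ 74.71 kN.
ΣF_y = 0: A_y + 74.7109 − 45 − 35.33·2.3 = 0 → A_y = 51.55 kN.
ΣF_x = 0: no horizontal applied forces, so A_x = 0.

A_x = 0, A_y = 51.55 kN, B_y = 74.71 kN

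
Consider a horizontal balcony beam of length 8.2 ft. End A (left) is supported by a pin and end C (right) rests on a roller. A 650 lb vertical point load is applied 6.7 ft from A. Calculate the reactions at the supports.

A_x = 0, A_y = 118.9 lb, C_y = 531.1 lb

Taking moments about A: C_y·8.2 − 650·6.7 = 0 → C_y = 4355/8.2 = 531.098 ≈ 531.1 lb.
ΣF_y = 0: A_y + 531.098 − 650 = 0 → A_y = 118.9 lb.
ΣF_x = 0: no horizontal applied forces, so A_x = 0.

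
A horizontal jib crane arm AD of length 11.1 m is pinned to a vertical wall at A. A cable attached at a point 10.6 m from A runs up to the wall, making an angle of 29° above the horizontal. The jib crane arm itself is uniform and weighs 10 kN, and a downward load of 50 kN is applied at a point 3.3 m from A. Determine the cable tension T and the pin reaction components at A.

T = 42.91 kN, A_x = 37.53 kN, A_y = 39.20 kN

ΣM about A: T·sin29°·10.6 − 10·5.55 − 50·3.3 = 0 → T = 220.5/(10.6·0.48481) = 42.9073 ≈ 42.91 kN.
ΣF_x = 0: A_x − T·cos29° = 0 → A_x = 42.9073 × 0.87462 = 37.53 kN.
ΣF_y = 0: A_y + T·sin29° − 10 − 50 = 0 → A_y = 60 − 42.9073 × 0.48481 = 39.20 kN.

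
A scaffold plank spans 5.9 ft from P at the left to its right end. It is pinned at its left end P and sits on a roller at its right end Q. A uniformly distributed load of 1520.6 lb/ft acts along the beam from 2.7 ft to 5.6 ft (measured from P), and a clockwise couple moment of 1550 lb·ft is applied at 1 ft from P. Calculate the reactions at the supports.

P_x = 0, P_y = 1045 lb, Q_y = 3364 lb

Resultant of the distributed load: 1520.6 × 2.9 = 4409.74 lb at 4.15 ft from P.
ΣM about P: Q_y·5.9 − (1520.6·2.9)·4.15 − 1550 = 0 → Q_y = 19850.421/5.9 = 3364.48 ≈ 3364 lb.
ΣF_y = 0: P_y + 3364.48 − 1520.6·2.9 = 0 → P_y = 1045 lb.
ΣF_x = 0: no horizontal applied forces, so P_x = 0.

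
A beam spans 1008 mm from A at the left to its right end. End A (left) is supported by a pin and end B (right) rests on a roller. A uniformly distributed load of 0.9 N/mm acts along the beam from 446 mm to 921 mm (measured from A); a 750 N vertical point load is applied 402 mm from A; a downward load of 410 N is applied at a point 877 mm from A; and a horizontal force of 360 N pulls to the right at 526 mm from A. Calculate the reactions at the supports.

Resultant of the distributed load: 0.9 × 475 = 427.5 N at 683.5 mm from A.
ΣM about A: B_y·1008 − (0.9·475)·683.5 − 750·402 − 410·877 = 0 → B_y = 953266.25/1008 = 945.701 ≈ 945.7 N.
ΣF_y = 0: A_y + 945.701 − 0.9·475 − 750 − 410 = 0 → A_y = 641.8 N.
ΣF_x = 0: A_x + 360 = 0 → A_x = -360.0 N.

A_x = -360.0 N, A_y = 641.8 N, B_y = 945.7 N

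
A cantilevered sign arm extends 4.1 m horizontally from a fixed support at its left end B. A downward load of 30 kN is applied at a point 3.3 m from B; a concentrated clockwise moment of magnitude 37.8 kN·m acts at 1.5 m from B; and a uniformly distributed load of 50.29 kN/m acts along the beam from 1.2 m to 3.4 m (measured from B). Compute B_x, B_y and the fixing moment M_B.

B_x = 0, B_y = 140.6 kN, M_B = 391.3 kN·m

Resultant of the distributed load: 50.29 × 2.2 = 110.638 kN at 2.3 m from B.
ΣF_x = 0: B_x = 0.
ΣF_y = 0: B_y − 30 − 50.29·2.2 = 0 → B_y = 140.6 kN.
ΣM about B: M_B − 30·3.3 − 37.8 − (50.29·2.2)·2.3 = 0 → M_B = 391.3 kN·m.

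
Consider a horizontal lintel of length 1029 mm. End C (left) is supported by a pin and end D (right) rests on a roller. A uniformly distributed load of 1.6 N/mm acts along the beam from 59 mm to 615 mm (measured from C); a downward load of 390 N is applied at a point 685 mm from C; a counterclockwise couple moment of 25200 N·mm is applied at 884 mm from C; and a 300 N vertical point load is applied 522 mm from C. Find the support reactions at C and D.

C_x = 0, C_y = 900.9 N, D_y = 678.7 N

Resultant of the distributed load: 1.6 × 556 = 889.6 N at 337 mm from C.
ΣM about C: D_y·1029 − (1.6·556)·337 − 390·685 + 25200 − 300·522 = 0 → D_y = 698345.2/1029 = 678.664 ≈ 678.7 N.
ΣF_y = 0: C_y + 678.664 − 1.6·556 − 390 − 300 = 0 → C_y = 900.9 N.
ΣF_x = 0: no horizontal applied forces, so C_x = 0.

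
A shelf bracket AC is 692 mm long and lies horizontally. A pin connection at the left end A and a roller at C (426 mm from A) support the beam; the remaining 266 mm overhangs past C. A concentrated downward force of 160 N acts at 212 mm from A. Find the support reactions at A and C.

Taking moments about A: C_y·426 − 160·212 = 0 → C_y = 33920/426 = 79.6244 ≈ 79.62 N.
ΣF_y = 0: A_y + 79.6244 − 160 = 0 → A_y = 80.38 N.
ΣF_x = 0: no horizontal applied forces, so A_x = 0.

A_x = 0, A_y = 80.38 N, C_y = 79.62 N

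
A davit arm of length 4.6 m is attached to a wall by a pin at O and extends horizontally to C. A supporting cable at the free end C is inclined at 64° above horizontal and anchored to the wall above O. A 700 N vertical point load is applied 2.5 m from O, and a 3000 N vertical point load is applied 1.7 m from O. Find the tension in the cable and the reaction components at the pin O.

T = 1657 N, O_x = 726.3 N, O_y = 2211 N

ΣM about O: T·sin64°·4.6 − 700·2.5 − 3000·1.7 = 0 → T = 6850/(4.6·0.898794) = 1656.81 ≈ 1657 N.
ΣF_x = 0: O_x − T·cos64° = 0 → O_x = 1656.81 × 0.438371 = 726.3 N.
ΣF_y = 0: O_y + T·sin64° − 700 − 3000 = 0 → O_y = 3700 − 1656.81 × 0.898794 = 2211 N.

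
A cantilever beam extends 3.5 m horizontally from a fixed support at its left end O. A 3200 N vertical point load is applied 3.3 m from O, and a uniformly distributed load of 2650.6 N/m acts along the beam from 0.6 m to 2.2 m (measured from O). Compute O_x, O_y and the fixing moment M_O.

O_x = 0, O_y = 7441 N, M_O = 16500 N·m

Resultant of the distributed load: 2650.6 × 1.6 = 4240.96 N at 1.4 m from O.
ΣF_x = 0: O_x = 0.
ΣF_y = 0: O_y − 3200 − 2650.6·1.6 = 0 → O_y = 7441 N.
ΣM about O: M_O − 3200·3.3 − (2650.6·1.6)·1.4 = 0 → M_O = 16500 N·m.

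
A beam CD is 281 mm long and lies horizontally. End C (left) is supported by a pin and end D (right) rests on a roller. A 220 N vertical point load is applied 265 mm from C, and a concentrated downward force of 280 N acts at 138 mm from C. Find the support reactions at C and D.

C_x = 0, C_y = 155.0 N, D_y = 345.0 N

ΣM about C: D_y·281 − 220·265 − 280·138 = 0 → D_y = 96940/281 = 344.982 ≈ 345.0 N.
ΣF_y = 0: C_y + 344.982 − 220 − 280 = 0 → C_y = 155.0 N.
ΣF_x = 0: no horizontal applied forces, so C_x = 0.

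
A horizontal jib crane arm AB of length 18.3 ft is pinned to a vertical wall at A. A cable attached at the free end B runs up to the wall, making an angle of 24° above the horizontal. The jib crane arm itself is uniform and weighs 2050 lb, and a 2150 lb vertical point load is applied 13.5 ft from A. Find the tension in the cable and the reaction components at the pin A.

ΣM about A: T·sin24°·18.3 − 2050·9.15 − 2150·13.5 = 0 → T = 47782.5/(18.3·0.406737) = 6419.54 ≈ 6420 lb.
ΣF_x = 0: A_x − T·cos24° = 0 → A_x = 6419.54 × 0.913545 = 5865 lb.
ΣF_y = 0: A_y + T·sin24° − 2050 − 2150 = 0 → A_y = 4200 − 6419.54 × 0.406737 = 1589 lb.

T = 6420 lb, A_x = 5865 lb, A_y = 1589 lb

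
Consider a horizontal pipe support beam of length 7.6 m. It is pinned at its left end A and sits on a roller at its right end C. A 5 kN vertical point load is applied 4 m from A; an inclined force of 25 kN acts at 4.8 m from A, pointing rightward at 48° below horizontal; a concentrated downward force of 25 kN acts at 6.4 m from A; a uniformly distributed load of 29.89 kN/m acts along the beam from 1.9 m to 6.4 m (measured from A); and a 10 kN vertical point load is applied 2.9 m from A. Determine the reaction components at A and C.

A_x = -16.73 kN, A_y = 80.40 kN, C_y = 112.7 kN

Resultant of the distributed load: 29.89 × 4.5 = 134.505 kN at 4.15 m from A.
Taking moments about A: C_y·7.6 − 5·4 − 25·sin48°·4.8 − 25·6.4 − (29.89·4.5)·4.15 − 10·2.9 = 0 → C_y = 856.373/7.6 = 112.681 ≈ 112.7 kN.
ΣF_y = 0: A_y + 112.681 − 5 − 25·sin48° − 25 − 29.89·4.5 − 10 = 0 → A_y = 80.40 kN.
ΣF_x = 0: A_x + 25·cos48° = 0 → A_x = -16.73 kN.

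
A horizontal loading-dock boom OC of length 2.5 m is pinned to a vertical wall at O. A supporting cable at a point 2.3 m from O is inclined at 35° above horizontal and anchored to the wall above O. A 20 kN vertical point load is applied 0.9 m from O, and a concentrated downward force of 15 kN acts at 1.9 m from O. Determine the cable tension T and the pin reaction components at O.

T = 35.25 kN, O_x = 28.87 kN, O_y = 14.78 kN

ΣM about O: T·sin35°·2.3 − 20·0.9 − 15·1.9 = 0 → T = 46.5/(2.3·0.573576) = 35.248 ≈ 35.25 kN.
ΣF_x = 0: O_x − T·cos35° = 0 → O_x = 35.248 × 0.819152 = 28.87 kN.
ΣF_y = 0: O_y + T·sin35° − 20 − 15 = 0 → O_y = 35 − 35.248 × 0.573576 = 14.78 kN.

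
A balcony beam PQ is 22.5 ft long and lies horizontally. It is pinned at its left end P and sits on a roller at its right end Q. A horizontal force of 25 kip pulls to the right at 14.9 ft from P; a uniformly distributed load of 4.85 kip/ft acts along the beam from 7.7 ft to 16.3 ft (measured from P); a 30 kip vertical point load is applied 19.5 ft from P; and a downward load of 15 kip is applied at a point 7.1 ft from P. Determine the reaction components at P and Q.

Resultant of the distributed load: 4.85 × 8.6 = 41.71 kip at 12 ft from P.
Moments about P: Q_y·22.5 − (4.85·8.6)·12 − 30·19.5 − 15·7.1 = 0 → Q_y = 1192.02/22.5 = 52.9787 ≈ 52.98 kip.
ΣF_y = 0: P_y + 52.9787 − 4.85·8.6 − 30 − 15 = 0 → P_y = 33.73 kip.
ΣF_x = 0: P_x + 25 = 0 → P_x = -25.00 kip.

P_x = -25.00 kip, P_y = 33.73 kip, Q_y = 52.98 kip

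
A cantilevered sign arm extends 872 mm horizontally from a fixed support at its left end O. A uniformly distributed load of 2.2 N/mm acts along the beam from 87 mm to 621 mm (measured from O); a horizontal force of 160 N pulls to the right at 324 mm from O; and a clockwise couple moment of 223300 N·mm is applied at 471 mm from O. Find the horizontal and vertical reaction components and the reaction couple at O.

Resultant of the distributed load: 2.2 × 534 = 1174.8 N at 354 mm from O.
ΣF_x = 0: O_x + 160 = 0 → O_x = -160.0 N.
ΣF_y = 0: O_y − 2.2·534 = 0 → O_y = 1175 N.
ΣM about O: M_O − (2.2·534)·354 − 223300 = 0 → M_O = 639200 N·mm.

O_x = -160.0 N, O_y = 1175 N, M_O = 639200 N·mm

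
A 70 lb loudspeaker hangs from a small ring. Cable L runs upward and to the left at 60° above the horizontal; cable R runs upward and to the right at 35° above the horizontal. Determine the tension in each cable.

T_L = 57.56 lb, T_R = 35.13 lb

ΣF_x = 0: −T_L·cos60° + T_R·cos35° = 0 → T_R = 0.610387·T_L.
ΣF_y = 0: T_L·sin60° + T_R·sin35° = 70.
Substitute: T_L·(0.866025 + 0.610387·0.573576) = 70 → T_L = 57.5597 ≈ 57.56 lb.
Then T_R = 0.610387 × 57.5597 = 35.13 lb.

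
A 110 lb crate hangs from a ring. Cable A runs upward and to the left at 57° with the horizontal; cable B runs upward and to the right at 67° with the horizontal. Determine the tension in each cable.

ΣF_x = 0: −T_A·cos57° + T_B·cos67° = 0 → T_B = 1.3939·T_A.
ΣF_y = 0: T_A·sin57° + T_B·sin67° = 110.
Substitute: T_A·(0.838671 + 1.3939·0.920505) = 110 → T_A = 51.8437 ≈ 51.84 lb.
Then T_B = 1.3939 × 51.8437 = 72.26 lb.

T_A = 51.84 lb, T_B = 72.26 lb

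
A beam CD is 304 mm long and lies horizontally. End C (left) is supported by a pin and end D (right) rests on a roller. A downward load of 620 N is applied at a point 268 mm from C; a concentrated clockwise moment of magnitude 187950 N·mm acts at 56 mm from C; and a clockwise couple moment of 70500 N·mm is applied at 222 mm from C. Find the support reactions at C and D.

C_x = 0, C_y = -776.7 N, D_y = 1397 N

Moments about C: D_y·304 − 620·268 − 187950 − 70500 = 0 → D_y = 424610/304 = 1396.74 ≈ 1397 N.
ΣF_y = 0: C_y + 1396.74 − 620 = 0 → C_y = -776.7 N.
ΣF_x = 0: no horizontal applied forces, so C_x = 0.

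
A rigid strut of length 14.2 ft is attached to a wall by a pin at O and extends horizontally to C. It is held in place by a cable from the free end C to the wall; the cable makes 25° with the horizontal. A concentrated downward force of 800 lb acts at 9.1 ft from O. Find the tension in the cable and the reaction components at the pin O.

ΣM about O: T·sin25°·14.2 − 800·9.1 = 0 → T = 7280/(14.2·0.422618) = 1213.1 ≈ 1213 lb.
ΣF_x = 0: O_x − T·cos25° = 0 → O_x = 1213.1 × 0.906308 = 1099 lb.
ΣF_y = 0: O_y + T·sin25° − 800 = 0 → O_y = 800 − 1213.1 × 0.422618 = 287.3 lb.

T = 1213 lb, O_x = 1099 lb, O_y = 287.3 lb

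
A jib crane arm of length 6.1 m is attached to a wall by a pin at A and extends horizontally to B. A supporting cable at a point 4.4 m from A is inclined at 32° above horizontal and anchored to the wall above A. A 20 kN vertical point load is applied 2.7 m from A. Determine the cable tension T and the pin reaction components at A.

T = 23.16 kN, A_x = 19.64 kN, A_y = 7.727 kN

ΣM about A: T·sin32°·4.4 − 20·2.7 = 0 → T = 54/(4.4·0.529919) = 23.1596 ≈ 23.16 kN.
ΣF_x = 0: A_x − T·cos32° = 0 → A_x = 23.1596 × 0.848048 = 19.64 kN.
ΣF_y = 0: A_y + T·sin32° − 20 = 0 → A_y = 20 − 23.1596 × 0.529919 = 7.727 kN.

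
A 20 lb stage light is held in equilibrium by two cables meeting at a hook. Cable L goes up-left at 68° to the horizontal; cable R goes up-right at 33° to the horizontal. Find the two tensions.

ΣF_x = 0: −T_L·cos68° + T_R·cos33° = 0 → T_R = 0.446667·T_L.
ΣF_y = 0: T_L·sin68° + T_R·sin33° = 20.
Substitute: T_L·(0.927184 + 0.446667·0.544639) = 20 → T_L = 17.0874 ≈ 17.09 lb.
Then T_R = 0.446667 × 17.0874 = 7.632 lb.

T_L = 17.09 lb, T_R = 7.632 lb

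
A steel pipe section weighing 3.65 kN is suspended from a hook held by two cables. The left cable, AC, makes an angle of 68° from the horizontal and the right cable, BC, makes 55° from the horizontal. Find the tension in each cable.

ΣF_x = 0: −T_AC·cos68° + T_BC·cos55° = 0 → T_BC = 0.653107·T_AC.
ΣF_y = 0: T_AC·sin68° + T_BC·sin55° = 3.65.
Substitute: T_AC·(0.927184 + 0.653107·0.819152) = 3.65 → T_AC = 2.49628 ≈ 2.496 kN.
Then T_BC = 0.653107 × 2.49628 = 1.630 kN.

T_AC = 2.496 kN, T_BC = 1.630 kN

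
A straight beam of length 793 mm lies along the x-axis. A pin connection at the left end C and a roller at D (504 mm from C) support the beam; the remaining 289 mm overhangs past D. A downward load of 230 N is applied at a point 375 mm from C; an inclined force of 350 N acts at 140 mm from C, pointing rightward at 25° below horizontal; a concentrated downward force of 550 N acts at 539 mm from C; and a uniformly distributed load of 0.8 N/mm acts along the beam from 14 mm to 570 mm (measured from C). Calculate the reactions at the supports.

Resultant of the distributed load: 0.8 × 556 = 444.8 N at 292 mm from C.
Taking moments about C: D_y·504 − 230·375 − 350·sin25°·140 − 550·539 − (0.8·556)·292 = 0 → D_y = 533290/504 = 1058.12 ≈ 1058 N.
ΣF_y = 0: C_y + 1058.12 − 230 − 350·sin25° − 550 − 0.8·556 = 0 → C_y = 314.6 N.
ΣF_x = 0: C_x + 350·cos25° = 0 → C_x = -317.2 N.

C_x = -317.2 N, C_y = 314.6 N, D_y = 1058 N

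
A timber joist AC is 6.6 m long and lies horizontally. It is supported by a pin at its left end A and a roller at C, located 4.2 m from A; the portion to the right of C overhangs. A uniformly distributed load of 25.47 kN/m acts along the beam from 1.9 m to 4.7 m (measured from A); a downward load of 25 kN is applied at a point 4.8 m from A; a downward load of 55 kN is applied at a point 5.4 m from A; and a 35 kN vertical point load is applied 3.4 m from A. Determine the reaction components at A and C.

Resultant of the distributed load: 25.47 × 2.8 = 71.316 kN at 3.3 m from A.
Moments about A: C_y·4.2 − (25.47·2.8)·3.3 − 25·4.8 − 55·5.4 − 35·3.4 = 0 → C_y = 771.3428/4.2 = 183.653 ≈ 183.7 kN.
ΣF_y = 0: A_y + 183.653 − 25.47·2.8 − 25 − 55 − 35 = 0 → A_y = 2.663 kN.
ΣF_x = 0: no horizontal applied forces, so A_x = 0.

A_x = 0, A_y = 2.663 kN, C_y = 183.7 kN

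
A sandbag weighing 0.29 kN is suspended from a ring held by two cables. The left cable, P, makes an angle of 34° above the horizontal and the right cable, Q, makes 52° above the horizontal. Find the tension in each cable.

ΣF_x = 0: −T_P·cos34° + T_Q·cos52° = 0 → T_Q = 1.34658·T_P.
ΣF_y = 0: T_P·sin34° + T_Q·sin52° = 0.29.
Substitute: T_P·(0.559193 + 1.34658·0.788011) = 0.29 → T_P = 0.178978 ≈ 0.1790 kN.
Then T_Q = 1.34658 × 0.178978 = 0.2410 kN.

T_P = 0.1790 kN, T_Q = 0.2410 kN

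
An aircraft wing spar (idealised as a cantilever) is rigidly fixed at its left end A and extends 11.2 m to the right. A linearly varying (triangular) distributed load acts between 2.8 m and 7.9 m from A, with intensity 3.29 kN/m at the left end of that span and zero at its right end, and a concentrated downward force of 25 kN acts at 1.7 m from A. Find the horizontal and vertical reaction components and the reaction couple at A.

A_x = 0, A_y = 33.39 kN, M_A = 80.25 kN·m

Resultant of the triangular load: ½ × 3.29 × 5.1 = 8.3895 kN, acting at 4.5 m from A (one-third of the span from the peak).
ΣF_x = 0: A_x = 0.
ΣF_y = 0: A_y − ½·3.29·5.1 − 25 = 0 → A_y = 33.39 kN.
ΣM about A: M_A − (½·3.29·5.1)·4.5 − 25·1.7 = 0 → M_A = 80.25 kN·m.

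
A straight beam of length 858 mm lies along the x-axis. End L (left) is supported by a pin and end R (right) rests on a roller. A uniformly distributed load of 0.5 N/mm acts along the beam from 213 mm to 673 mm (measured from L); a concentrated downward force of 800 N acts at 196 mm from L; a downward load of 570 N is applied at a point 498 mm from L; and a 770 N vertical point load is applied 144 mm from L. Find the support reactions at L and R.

L_x = 0, L_y = 1608 N, R_y = 761.6 N

Resultant of the distributed load: 0.5 × 460 = 230 N at 443 mm from L.
Taking moments about L: R_y·858 − (0.5·460)·443 − 800·196 − 570·498 − 770·144 = 0 → R_y = 653430/858 = 761.573 ≈ 761.6 N.
ΣF_y = 0: L_y + 761.573 − 0.5·460 − 800 − 570 − 770 = 0 → L_y = 1608 N.
ΣF_x = 0: no horizontal applied forces, so L_x = 0.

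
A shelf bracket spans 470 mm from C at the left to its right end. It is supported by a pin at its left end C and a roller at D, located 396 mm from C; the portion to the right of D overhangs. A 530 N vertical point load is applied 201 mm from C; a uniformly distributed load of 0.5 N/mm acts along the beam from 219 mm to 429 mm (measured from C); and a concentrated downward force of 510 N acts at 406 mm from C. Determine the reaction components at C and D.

C_x = 0, C_y = 267.2 N, D_y = 877.8 N

Resultant of the distributed load: 0.5 × 210 = 105 N at 324 mm from C.
Taking moments about C: D_y·396 − 530·201 − (0.5·210)·324 − 510·406 = 0 → D_y = 347610/396 = 877.803 ≈ 877.8 N.
ΣF_y = 0: C_y + 877.803 − 530 − 0.5·210 − 510 = 0 → C_y = 267.2 N.
ΣF_x = 0: no horizontal applied forces, so C_x = 0.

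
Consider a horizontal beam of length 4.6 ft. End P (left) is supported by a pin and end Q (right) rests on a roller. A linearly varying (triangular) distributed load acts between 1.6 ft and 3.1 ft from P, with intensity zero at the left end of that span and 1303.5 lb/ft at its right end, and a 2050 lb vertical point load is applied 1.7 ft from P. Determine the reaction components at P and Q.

Resultant of the triangular load: ½ × 1303.5 × 1.5 = 977.625 lb, acting at 2.6 ft from P (one-third of the span from the peak).
Moments about P: Q_y·4.6 − (½·1303.5·1.5)·2.6 − 2050·1.7 = 0 → Q_y = 6026.825/4.6 = 1310.18 ≈ 1310 lb.
ΣF_y = 0: P_y + 1310.18 − ½·1303.5·1.5 − 2050 = 0 → P_y = 1717 lb.
ΣF_x = 0: no horizontal applied forces, so P_x = 0.

P_x = 0, P_y = 1717 lb, Q_y = 1310 lb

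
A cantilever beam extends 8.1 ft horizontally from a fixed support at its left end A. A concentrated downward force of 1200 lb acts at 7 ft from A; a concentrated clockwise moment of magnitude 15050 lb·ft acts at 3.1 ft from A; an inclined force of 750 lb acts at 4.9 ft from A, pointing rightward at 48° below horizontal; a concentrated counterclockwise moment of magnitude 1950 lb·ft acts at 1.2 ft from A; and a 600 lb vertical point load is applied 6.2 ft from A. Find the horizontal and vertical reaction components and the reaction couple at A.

ΣF_x = 0: A_x + 750·cos48° = 0 → A_x = -501.8 lb.
ΣF_y = 0: A_y − 1200 − 750·sin48° − 600 = 0 → A_y = 2357 lb.
ΣM about A: M_A − 1200·7 − 15050 − 750·sin48°·4.9 + 1950 − 600·6.2 = 0 → M_A = 27950 lb·ft.

A_x = -501.8 lb, A_y = 2357 lb, M_A = 27950 lb·ft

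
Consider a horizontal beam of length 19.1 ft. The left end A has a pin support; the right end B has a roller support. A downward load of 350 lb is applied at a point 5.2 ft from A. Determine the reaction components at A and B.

A_x = 0, A_y = 254.7 lb, B_y = 95.29 lb

Taking moments about A: B_y·19.1 − 350·5.2 = 0 → B_y = 1820/19.1 = 95.288 ≈ 95.29 lb.
ΣF_y = 0: A_y + 95.288 − 350 = 0 → A_y = 254.7 lb.
ΣF_x = 0: no horizontal applied forces, so A_x = 0.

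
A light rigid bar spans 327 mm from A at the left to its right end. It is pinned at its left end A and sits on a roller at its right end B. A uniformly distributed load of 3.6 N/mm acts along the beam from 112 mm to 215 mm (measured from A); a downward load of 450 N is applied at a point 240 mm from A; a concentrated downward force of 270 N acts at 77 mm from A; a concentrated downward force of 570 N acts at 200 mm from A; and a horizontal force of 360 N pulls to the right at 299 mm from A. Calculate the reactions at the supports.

A_x = -360.0 N, A_y = 732.9 N, B_y = 927.9 N

Resultant of the distributed load: 3.6 × 103 = 370.8 N at 163.5 mm from A.
Moments about A: B_y·327 − (3.6·103)·163.5 − 450·240 − 270·77 − 570·200 = 0 → B_y = 303415.8/327 = 927.877 ≈ 927.9 N.
ΣF_y = 0: A_y + 927.877 − 3.6·103 − 450 − 270 − 570 = 0 → A_y = 732.9 N.
ΣF_x = 0: A_x + 360 = 0 → A_x = -360.0 N.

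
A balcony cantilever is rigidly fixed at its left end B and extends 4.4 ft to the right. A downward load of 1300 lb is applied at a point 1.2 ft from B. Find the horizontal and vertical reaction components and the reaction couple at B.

ΣF_x = 0: B_x = 0.
ΣF_y = 0: B_y − 1300 = 0 → B_y = 1300 lb.
ΣM about B: M_B − 1300·1.2 = 0 → M_B = 1560 lb·ft.

B_x = 0, B_y = 1300 lb, M_B = 1560 lb·ft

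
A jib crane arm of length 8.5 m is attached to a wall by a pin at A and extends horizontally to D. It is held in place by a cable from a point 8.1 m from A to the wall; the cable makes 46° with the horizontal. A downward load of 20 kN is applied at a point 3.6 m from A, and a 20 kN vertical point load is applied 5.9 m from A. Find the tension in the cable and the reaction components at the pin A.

ΣM about A: T·sin46°·8.1 − 20·3.6 − 20·5.9 = 0 → T = 190/(8.1·0.71934) = 32.6088 ≈ 32.61 kN.
ΣF_x = 0: A_x − T·cos46° = 0 → A_x = 32.6088 × 0.694658 = 22.65 kN.
ΣF_y = 0: A_y + T·sin46° − 20 − 20 = 0 → A_y = 40 − 32.6088 × 0.71934 = 16.54 kN.

T = 32.61 kN, A_x = 22.65 kN, A_y = 16.54 kN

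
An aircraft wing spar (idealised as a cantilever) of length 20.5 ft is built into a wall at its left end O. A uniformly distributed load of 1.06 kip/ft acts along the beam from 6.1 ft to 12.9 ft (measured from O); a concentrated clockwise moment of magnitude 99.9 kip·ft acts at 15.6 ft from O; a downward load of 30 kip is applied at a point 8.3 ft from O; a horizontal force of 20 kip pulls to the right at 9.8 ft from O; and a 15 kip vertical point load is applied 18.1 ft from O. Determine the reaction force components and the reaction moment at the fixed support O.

O_x = -20.00 kip, O_y = 52.21 kip, M_O = 688.9 kip·ft

Resultant of the distributed load: 1.06 × 6.8 = 7.208 kip at 9.5 ft from O.
ΣF_x = 0: O_x + 20 = 0 → O_x = -20.00 kip.
ΣF_y = 0: O_y − 1.06·6.8 − 30 − 15 = 0 → O_y = 52.21 kip.
ΣM about O: M_O − (1.06·6.8)·9.5 − 99.9 − 30·8.3 − 15·18.1 = 0 → M_O = 688.9 kip·ft.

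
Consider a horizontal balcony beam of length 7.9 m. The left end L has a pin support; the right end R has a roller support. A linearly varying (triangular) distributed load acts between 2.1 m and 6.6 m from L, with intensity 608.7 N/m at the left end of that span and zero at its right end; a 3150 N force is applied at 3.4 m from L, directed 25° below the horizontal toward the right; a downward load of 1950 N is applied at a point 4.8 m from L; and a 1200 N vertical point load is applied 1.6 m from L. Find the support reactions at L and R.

Resultant of the triangular load: ½ × 608.7 × 4.5 = 1369.575 N, acting at 3.6 m from L (one-third of the span from the peak).
ΣM about L: R_y·7.9 − (½·608.7·4.5)·3.6 − 3150·sin25°·3.4 − 1950·4.8 − 1200·1.6 = 0 → R_y = 20736.7/7.9 = 2624.9 ≈ 2625 N.
ΣF_y = 0: L_y + 2624.9 − ½·608.7·4.5 − 3150·sin25° − 1950 − 1200 = 0 → L_y = 3226 N.
ΣF_x = 0: L_x + 3150·cos25° = 0 → L_x = -2855 N.

L_x = -2855 N, L_y = 3226 N, R_y = 2625 N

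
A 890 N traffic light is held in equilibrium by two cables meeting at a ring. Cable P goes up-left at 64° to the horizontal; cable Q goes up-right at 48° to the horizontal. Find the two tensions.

ΣF_x = 0: −T_P·cos64° + T_Q·cos48° = 0 → T_Q = 0.655135·T_P.
ΣF_y = 0: T_P·sin64° + T_Q·sin48° = 890.
Substitute: T_P·(0.898794 + 0.655135·0.743145) = 890 → T_P = 642.296 ≈ 642.3 N.
Then T_Q = 0.655135 × 642.296 = 420.8 N.

T_P = 642.3 N, T_Q = 420.8 N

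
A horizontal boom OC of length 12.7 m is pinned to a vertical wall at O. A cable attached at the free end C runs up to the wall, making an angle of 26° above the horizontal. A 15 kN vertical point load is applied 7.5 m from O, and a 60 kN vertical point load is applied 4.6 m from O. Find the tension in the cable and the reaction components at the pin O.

ΣM about O: T·sin26°·12.7 − 15·7.5 − 60·4.6 = 0 → T = 388.5/(12.7·0.438371) = 69.7823 ≈ 69.78 kN.
ΣF_x = 0: O_x − T·cos26° = 0 → O_x = 69.7823 × 0.898794 = 62.72 kN.
ΣF_y = 0: O_y + T·sin26° − 15 − 60 = 0 → O_y = 75 − 69.7823 × 0.438371 = 44.41 kN.

T = 69.78 kN, O_x = 62.72 kN, O_y = 44.41 kN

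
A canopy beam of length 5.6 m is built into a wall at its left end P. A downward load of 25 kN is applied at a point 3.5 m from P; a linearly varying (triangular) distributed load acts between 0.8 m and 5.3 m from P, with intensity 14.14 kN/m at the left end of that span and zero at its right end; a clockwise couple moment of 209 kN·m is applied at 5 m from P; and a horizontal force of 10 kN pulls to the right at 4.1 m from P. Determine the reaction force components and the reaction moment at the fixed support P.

P_x = -10.00 kN, P_y = 56.81 kN, M_P = 369.7 kN·m

Resultant of the triangular load: ½ × 14.14 × 4.5 = 31.815 kN, acting at 2.3 m from P (one-third of the span from the peak).
ΣF_x = 0: P_x + 10 = 0 → P_x = -10.00 kN.
ΣF_y = 0: P_y − 25 − ½·14.14·4.5 = 0 → P_y = 56.81 kN.
ΣM about P: M_P − 25·3.5 − (½·14.14·4.5)·2.3 − 209 = 0 → M_P = 369.7 kN·m.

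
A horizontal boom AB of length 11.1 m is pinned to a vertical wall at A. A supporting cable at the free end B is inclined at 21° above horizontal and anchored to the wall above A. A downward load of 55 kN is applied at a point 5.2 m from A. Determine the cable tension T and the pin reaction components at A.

ΣM about A: T·sin21°·11.1 − 55·5.2 = 0 → T = 286/(11.1·0.358368) = 71.8975 ≈ 71.90 kN.
ΣF_x = 0: A_x − T·cos21° = 0 → A_x = 71.8975 × 0.93358 = 67.12 kN.
ΣF_y = 0: A_y + T·sin21° − 55 = 0 → A_y = 55 − 71.8975 × 0.358368 = 29.23 kN.

T = 71.90 kN, A_x = 67.12 kN, A_y = 29.23 kN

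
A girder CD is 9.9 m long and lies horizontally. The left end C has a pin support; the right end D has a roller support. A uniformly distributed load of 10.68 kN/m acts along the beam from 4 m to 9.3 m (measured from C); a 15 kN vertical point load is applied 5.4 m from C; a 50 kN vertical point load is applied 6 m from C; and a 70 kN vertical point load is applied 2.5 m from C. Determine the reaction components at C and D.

C_x = 0, C_y = 97.42 kN, D_y = 94.18 kN

Resultant of the distributed load: 10.68 × 5.3 = 56.604 kN at 6.65 m from C.
ΣM about C: D_y·9.9 − (10.68·5.3)·6.65 − 15·5.4 − 50·6 − 70·2.5 = 0 → D_y = 932.4166/9.9 = 94.1835 ≈ 94.18 kN.
ΣF_y = 0: C_y + 94.1835 − 10.68·5.3 − 15 − 50 − 70 = 0 → C_y = 97.42 kN.
ΣF_x = 0: no horizontal applied forces, so C_x = 0.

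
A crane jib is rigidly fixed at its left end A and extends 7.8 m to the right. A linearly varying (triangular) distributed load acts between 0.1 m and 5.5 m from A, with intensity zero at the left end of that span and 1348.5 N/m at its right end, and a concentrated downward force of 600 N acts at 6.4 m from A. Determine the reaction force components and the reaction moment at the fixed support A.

A_x = 0, A_y = 4241 N, M_A = 17310 N·m

Resultant of the triangular load: ½ × 1348.5 × 5.4 = 3640.95 N, acting at 3.7 m from A (one-third of the span from the peak).
ΣF_x = 0: A_x = 0.
ΣF_y = 0: A_y − ½·1348.5·5.4 − 600 = 0 → A_y = 4241 N.
ΣM about A: M_A − (½·1348.5·5.4)·3.7 − 600·6.4 = 0 → M_A = 17310 N·m.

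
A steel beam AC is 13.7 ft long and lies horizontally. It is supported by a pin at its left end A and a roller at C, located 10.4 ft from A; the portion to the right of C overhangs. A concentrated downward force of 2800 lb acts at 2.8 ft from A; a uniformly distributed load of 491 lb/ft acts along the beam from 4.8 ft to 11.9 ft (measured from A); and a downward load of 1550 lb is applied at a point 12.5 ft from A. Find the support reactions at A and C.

Resultant of the distributed load: 491 × 7.1 = 3486.1 lb at 8.35 ft from A.
Moments about A: C_y·10.4 − 2800·2.8 − (491·7.1)·8.35 − 1550·12.5 = 0 → C_y = 56323.935/10.4 = 5415.76 ≈ 5416 lb.
ΣF_y = 0: A_y + 5415.76 − 2800 − 491·7.1 − 1550 = 0 → A_y = 2420 lb.
ΣF_x = 0: no horizontal applied forces, so A_x = 0.

A_x = 0, A_y = 2420 lb, C_y = 5416 lb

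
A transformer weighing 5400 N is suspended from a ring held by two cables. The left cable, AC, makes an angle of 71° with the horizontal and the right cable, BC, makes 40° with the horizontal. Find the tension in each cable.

T_AC = 4431 N, T_BC = 1883 N

ΣF_x = 0: −T_AC·cos71° + T_BC·cos40° = 0 → T_BC = 0.424999·T_AC.
ΣF_y = 0: T_AC·sin71° + T_BC·sin40° = 5400.
Substitute: T_AC·(0.945519 + 0.424999·0.642788) = 5400 → T_AC = 4430.94 ≈ 4431 N.
Then T_BC = 0.424999 × 4430.94 = 1883 N.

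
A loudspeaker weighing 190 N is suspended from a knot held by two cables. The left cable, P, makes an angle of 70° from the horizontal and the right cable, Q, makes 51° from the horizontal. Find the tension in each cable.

T_P = 139.5 N, T_Q = 75.81 N

ΣF_x = 0: −T_P·cos70° + T_Q·cos51° = 0 → T_Q = 0.543475·T_P.
ΣF_y = 0: T_P·sin70° + T_Q·sin51° = 190.
Substitute: T_P·(0.939693 + 0.543475·0.777146) = 190 → T_P = 139.495 ≈ 139.5 N.
Then T_Q = 0.543475 × 139.495 = 75.81 N.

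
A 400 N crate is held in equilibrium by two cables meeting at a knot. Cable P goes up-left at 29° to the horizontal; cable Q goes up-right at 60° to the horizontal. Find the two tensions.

ΣF_x = 0: −T_P·cos29° + T_Q·cos60° = 0 → T_Q = 1.74924·T_P.
ΣF_y = 0: T_P·sin29° + T_Q·sin60° = 400.
Substitute: T_P·(0.48481 + 1.74924·0.866025) = 400 → T_P = 200.03 ≈ 200.0 N.
Then T_Q = 1.74924 × 200.03 = 349.9 N.

T_P = 200.0 N, T_Q = 349.9 N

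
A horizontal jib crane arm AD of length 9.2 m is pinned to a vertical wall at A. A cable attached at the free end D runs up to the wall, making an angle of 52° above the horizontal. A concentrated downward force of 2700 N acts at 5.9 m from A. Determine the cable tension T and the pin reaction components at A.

T = 2197 N, A_x = 1353 N, A_y = 968.5 N

ΣM about A: T·sin52°·9.2 − 2700·5.9 = 0 → T = 15930/(9.2·0.788011) = 2197.33 ≈ 2197 N.
ΣF_x = 0: A_x − T·cos52° = 0 → A_x = 2197.33 × 0.615661 = 1353 N.
ΣF_y = 0: A_y + T·sin52° − 2700 = 0 → A_y = 2700 − 2197.33 × 0.788011 = 968.5 N.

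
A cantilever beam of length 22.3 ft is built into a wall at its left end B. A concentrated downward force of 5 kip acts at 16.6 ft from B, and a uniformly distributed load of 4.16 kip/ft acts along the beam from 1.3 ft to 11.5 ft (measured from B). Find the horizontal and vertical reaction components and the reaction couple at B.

Resultant of the distributed load: 4.16 × 10.2 = 42.432 kip at 6.4 ft from B.
ΣF_x = 0: B_x = 0.
ΣF_y = 0: B_y − 5 − 4.16·10.2 = 0 → B_y = 47.43 kip.
ΣM about B: M_B − 5·16.6 − (4.16·10.2)·6.4 = 0 → M_B = 354.6 kip·ft.

B_x = 0, B_y = 47.43 kip, M_B = 354.6 kip·ft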